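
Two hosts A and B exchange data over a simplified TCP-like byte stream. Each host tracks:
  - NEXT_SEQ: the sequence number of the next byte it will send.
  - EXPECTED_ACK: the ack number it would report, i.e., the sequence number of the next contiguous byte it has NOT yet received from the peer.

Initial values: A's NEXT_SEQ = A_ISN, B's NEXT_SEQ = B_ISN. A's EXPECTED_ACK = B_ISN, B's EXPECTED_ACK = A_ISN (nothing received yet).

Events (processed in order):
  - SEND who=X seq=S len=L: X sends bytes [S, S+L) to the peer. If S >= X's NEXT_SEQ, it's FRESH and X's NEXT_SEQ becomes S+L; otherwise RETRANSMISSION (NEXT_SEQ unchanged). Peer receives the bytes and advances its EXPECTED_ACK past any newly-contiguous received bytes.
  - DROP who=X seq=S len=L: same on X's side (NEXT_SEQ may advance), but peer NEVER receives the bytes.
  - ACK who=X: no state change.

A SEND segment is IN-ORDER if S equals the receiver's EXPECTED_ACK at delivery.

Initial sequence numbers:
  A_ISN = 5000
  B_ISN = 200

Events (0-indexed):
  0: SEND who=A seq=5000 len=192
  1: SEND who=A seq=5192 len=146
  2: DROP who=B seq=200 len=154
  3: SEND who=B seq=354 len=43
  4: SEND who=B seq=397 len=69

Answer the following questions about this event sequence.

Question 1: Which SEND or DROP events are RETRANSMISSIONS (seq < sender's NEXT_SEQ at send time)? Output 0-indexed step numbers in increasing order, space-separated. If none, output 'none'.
Step 0: SEND seq=5000 -> fresh
Step 1: SEND seq=5192 -> fresh
Step 2: DROP seq=200 -> fresh
Step 3: SEND seq=354 -> fresh
Step 4: SEND seq=397 -> fresh

Answer: none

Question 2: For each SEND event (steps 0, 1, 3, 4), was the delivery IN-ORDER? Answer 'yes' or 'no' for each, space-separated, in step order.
Answer: yes yes no no

Derivation:
Step 0: SEND seq=5000 -> in-order
Step 1: SEND seq=5192 -> in-order
Step 3: SEND seq=354 -> out-of-order
Step 4: SEND seq=397 -> out-of-order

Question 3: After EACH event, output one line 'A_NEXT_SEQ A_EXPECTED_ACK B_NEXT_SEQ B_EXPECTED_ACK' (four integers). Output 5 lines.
5192 200 200 5192
5338 200 200 5338
5338 200 354 5338
5338 200 397 5338
5338 200 466 5338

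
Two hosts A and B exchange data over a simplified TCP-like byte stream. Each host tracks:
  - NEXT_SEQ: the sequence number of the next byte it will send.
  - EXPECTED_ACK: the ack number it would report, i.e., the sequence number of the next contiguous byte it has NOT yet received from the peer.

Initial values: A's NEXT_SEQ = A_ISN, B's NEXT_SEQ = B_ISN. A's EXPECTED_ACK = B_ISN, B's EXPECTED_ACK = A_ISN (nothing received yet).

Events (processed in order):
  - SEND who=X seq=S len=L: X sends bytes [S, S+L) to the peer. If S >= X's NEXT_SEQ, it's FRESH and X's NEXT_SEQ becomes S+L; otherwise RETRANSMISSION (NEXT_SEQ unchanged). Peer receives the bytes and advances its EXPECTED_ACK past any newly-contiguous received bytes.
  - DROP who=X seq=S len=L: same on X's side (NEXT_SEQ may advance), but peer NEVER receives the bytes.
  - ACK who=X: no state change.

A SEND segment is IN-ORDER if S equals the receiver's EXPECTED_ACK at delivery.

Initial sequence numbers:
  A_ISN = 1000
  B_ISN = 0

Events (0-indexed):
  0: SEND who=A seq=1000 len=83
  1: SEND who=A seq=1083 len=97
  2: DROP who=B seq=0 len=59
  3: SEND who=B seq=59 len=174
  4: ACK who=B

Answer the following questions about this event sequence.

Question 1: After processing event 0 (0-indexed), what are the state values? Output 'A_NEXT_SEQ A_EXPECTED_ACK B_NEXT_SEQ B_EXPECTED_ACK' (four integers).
After event 0: A_seq=1083 A_ack=0 B_seq=0 B_ack=1083

1083 0 0 1083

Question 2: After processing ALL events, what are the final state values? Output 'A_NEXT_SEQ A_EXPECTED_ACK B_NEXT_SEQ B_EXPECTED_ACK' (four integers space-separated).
After event 0: A_seq=1083 A_ack=0 B_seq=0 B_ack=1083
After event 1: A_seq=1180 A_ack=0 B_seq=0 B_ack=1180
After event 2: A_seq=1180 A_ack=0 B_seq=59 B_ack=1180
After event 3: A_seq=1180 A_ack=0 B_seq=233 B_ack=1180
After event 4: A_seq=1180 A_ack=0 B_seq=233 B_ack=1180

Answer: 1180 0 233 1180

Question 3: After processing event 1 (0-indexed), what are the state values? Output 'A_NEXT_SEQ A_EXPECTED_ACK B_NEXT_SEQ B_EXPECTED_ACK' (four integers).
After event 0: A_seq=1083 A_ack=0 B_seq=0 B_ack=1083
After event 1: A_seq=1180 A_ack=0 B_seq=0 B_ack=1180

1180 0 0 1180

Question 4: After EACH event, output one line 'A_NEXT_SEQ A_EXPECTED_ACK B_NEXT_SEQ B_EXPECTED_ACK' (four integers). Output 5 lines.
1083 0 0 1083
1180 0 0 1180
1180 0 59 1180
1180 0 233 1180
1180 0 233 1180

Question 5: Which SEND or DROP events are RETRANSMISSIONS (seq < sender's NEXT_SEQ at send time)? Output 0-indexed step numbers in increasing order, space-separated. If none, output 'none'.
Step 0: SEND seq=1000 -> fresh
Step 1: SEND seq=1083 -> fresh
Step 2: DROP seq=0 -> fresh
Step 3: SEND seq=59 -> fresh

Answer: none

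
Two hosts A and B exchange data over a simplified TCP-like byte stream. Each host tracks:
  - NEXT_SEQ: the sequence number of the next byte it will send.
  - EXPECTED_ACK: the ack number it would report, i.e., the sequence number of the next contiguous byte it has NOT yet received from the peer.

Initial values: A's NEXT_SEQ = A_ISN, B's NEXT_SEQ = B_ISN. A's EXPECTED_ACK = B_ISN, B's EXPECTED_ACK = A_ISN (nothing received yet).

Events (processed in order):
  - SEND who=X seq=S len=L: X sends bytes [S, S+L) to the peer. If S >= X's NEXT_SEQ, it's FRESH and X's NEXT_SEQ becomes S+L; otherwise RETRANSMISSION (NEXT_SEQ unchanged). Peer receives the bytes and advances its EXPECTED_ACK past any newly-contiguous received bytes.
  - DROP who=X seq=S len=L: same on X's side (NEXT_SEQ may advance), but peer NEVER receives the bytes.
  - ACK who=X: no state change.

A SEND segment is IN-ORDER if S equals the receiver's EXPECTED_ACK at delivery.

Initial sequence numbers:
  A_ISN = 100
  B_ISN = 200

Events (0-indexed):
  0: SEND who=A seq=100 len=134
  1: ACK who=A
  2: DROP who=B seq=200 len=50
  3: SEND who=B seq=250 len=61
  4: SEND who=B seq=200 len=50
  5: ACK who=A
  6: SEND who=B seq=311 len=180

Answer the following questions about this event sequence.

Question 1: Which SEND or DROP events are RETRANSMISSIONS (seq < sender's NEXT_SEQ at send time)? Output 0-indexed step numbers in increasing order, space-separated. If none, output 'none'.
Step 0: SEND seq=100 -> fresh
Step 2: DROP seq=200 -> fresh
Step 3: SEND seq=250 -> fresh
Step 4: SEND seq=200 -> retransmit
Step 6: SEND seq=311 -> fresh

Answer: 4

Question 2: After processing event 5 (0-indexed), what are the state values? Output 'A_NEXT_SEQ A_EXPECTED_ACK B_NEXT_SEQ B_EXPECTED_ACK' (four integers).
After event 0: A_seq=234 A_ack=200 B_seq=200 B_ack=234
After event 1: A_seq=234 A_ack=200 B_seq=200 B_ack=234
After event 2: A_seq=234 A_ack=200 B_seq=250 B_ack=234
After event 3: A_seq=234 A_ack=200 B_seq=311 B_ack=234
After event 4: A_seq=234 A_ack=311 B_seq=311 B_ack=234
After event 5: A_seq=234 A_ack=311 B_seq=311 B_ack=234

234 311 311 234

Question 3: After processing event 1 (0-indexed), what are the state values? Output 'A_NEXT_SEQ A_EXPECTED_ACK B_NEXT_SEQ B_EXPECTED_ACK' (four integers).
After event 0: A_seq=234 A_ack=200 B_seq=200 B_ack=234
After event 1: A_seq=234 A_ack=200 B_seq=200 B_ack=234

234 200 200 234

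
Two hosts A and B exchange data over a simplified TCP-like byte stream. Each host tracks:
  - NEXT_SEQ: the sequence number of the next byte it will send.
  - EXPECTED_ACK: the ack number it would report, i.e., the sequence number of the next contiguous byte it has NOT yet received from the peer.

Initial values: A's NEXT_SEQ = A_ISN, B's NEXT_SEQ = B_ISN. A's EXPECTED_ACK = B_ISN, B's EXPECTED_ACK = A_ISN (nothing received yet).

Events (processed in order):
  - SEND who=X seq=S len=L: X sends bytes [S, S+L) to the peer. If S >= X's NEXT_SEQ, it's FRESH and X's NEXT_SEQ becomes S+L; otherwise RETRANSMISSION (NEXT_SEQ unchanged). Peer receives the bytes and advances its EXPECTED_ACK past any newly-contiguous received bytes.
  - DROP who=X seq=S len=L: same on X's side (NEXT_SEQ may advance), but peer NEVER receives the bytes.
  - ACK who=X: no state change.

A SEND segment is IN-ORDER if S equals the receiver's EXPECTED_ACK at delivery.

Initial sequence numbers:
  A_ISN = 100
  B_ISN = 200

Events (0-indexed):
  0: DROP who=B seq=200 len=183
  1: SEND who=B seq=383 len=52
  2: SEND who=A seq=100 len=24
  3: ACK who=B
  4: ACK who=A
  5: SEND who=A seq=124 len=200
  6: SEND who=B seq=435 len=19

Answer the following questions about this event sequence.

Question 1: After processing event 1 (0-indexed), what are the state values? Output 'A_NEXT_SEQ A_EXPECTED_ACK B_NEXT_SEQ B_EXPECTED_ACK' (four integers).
After event 0: A_seq=100 A_ack=200 B_seq=383 B_ack=100
After event 1: A_seq=100 A_ack=200 B_seq=435 B_ack=100

100 200 435 100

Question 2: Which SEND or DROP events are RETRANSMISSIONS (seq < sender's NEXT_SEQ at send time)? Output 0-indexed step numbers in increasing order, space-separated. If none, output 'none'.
Step 0: DROP seq=200 -> fresh
Step 1: SEND seq=383 -> fresh
Step 2: SEND seq=100 -> fresh
Step 5: SEND seq=124 -> fresh
Step 6: SEND seq=435 -> fresh

Answer: none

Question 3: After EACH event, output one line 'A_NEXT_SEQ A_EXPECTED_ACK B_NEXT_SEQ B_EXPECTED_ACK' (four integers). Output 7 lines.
100 200 383 100
100 200 435 100
124 200 435 124
124 200 435 124
124 200 435 124
324 200 435 324
324 200 454 324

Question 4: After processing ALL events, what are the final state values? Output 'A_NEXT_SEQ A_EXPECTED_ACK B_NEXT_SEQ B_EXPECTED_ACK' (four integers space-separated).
Answer: 324 200 454 324

Derivation:
After event 0: A_seq=100 A_ack=200 B_seq=383 B_ack=100
After event 1: A_seq=100 A_ack=200 B_seq=435 B_ack=100
After event 2: A_seq=124 A_ack=200 B_seq=435 B_ack=124
After event 3: A_seq=124 A_ack=200 B_seq=435 B_ack=124
After event 4: A_seq=124 A_ack=200 B_seq=435 B_ack=124
After event 5: A_seq=324 A_ack=200 B_seq=435 B_ack=324
After event 6: A_seq=324 A_ack=200 B_seq=454 B_ack=324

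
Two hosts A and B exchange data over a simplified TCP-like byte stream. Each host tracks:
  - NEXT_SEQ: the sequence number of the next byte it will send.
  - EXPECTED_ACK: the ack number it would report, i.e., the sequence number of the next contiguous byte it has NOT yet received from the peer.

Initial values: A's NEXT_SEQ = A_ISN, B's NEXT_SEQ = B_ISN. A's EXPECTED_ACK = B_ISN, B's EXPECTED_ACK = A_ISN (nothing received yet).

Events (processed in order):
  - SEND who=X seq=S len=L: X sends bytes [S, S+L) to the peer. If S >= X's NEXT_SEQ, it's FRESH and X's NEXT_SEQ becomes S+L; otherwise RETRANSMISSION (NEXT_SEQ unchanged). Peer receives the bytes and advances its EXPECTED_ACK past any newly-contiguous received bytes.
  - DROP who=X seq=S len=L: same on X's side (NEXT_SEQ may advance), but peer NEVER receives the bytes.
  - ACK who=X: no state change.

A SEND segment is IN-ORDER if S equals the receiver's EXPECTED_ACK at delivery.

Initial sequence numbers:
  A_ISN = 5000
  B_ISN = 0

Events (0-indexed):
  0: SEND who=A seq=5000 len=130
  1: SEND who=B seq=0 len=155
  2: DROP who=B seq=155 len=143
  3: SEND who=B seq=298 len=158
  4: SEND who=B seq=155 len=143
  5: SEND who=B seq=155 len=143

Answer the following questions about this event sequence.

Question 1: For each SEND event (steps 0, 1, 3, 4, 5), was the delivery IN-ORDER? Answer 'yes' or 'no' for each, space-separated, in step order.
Answer: yes yes no yes no

Derivation:
Step 0: SEND seq=5000 -> in-order
Step 1: SEND seq=0 -> in-order
Step 3: SEND seq=298 -> out-of-order
Step 4: SEND seq=155 -> in-order
Step 5: SEND seq=155 -> out-of-order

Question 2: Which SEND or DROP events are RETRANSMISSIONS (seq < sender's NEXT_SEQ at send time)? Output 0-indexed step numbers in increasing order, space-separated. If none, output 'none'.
Step 0: SEND seq=5000 -> fresh
Step 1: SEND seq=0 -> fresh
Step 2: DROP seq=155 -> fresh
Step 3: SEND seq=298 -> fresh
Step 4: SEND seq=155 -> retransmit
Step 5: SEND seq=155 -> retransmit

Answer: 4 5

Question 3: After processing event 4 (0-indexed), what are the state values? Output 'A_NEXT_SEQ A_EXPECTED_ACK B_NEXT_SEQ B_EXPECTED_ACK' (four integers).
After event 0: A_seq=5130 A_ack=0 B_seq=0 B_ack=5130
After event 1: A_seq=5130 A_ack=155 B_seq=155 B_ack=5130
After event 2: A_seq=5130 A_ack=155 B_seq=298 B_ack=5130
After event 3: A_seq=5130 A_ack=155 B_seq=456 B_ack=5130
After event 4: A_seq=5130 A_ack=456 B_seq=456 B_ack=5130

5130 456 456 5130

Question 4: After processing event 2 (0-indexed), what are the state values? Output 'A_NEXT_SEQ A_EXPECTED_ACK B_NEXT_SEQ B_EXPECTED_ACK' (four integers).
After event 0: A_seq=5130 A_ack=0 B_seq=0 B_ack=5130
After event 1: A_seq=5130 A_ack=155 B_seq=155 B_ack=5130
After event 2: A_seq=5130 A_ack=155 B_seq=298 B_ack=5130

5130 155 298 5130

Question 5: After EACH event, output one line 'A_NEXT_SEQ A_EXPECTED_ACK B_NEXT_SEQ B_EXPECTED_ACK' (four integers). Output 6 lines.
5130 0 0 5130
5130 155 155 5130
5130 155 298 5130
5130 155 456 5130
5130 456 456 5130
5130 456 456 5130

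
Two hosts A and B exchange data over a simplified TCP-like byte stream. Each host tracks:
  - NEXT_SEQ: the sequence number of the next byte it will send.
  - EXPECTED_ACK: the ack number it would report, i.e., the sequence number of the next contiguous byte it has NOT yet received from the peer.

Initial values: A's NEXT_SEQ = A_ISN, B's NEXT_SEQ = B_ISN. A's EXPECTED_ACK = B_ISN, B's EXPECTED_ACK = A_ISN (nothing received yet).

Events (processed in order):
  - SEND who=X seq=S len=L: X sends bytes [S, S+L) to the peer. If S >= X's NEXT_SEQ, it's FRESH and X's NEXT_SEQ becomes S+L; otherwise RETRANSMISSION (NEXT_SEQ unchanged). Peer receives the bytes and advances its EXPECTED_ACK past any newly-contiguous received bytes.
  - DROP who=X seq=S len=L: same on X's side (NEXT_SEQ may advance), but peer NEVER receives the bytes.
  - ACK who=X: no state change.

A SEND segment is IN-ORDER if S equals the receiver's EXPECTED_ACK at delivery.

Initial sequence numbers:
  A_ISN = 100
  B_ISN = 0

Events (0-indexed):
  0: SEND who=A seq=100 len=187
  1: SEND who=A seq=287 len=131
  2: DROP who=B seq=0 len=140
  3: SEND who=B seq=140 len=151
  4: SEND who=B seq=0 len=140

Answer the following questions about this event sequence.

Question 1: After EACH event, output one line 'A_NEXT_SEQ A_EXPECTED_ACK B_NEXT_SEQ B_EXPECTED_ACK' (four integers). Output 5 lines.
287 0 0 287
418 0 0 418
418 0 140 418
418 0 291 418
418 291 291 418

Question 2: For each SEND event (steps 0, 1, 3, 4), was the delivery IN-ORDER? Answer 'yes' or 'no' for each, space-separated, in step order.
Step 0: SEND seq=100 -> in-order
Step 1: SEND seq=287 -> in-order
Step 3: SEND seq=140 -> out-of-order
Step 4: SEND seq=0 -> in-order

Answer: yes yes no yes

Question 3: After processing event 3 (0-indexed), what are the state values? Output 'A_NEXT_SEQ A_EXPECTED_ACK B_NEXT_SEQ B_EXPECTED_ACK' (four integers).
After event 0: A_seq=287 A_ack=0 B_seq=0 B_ack=287
After event 1: A_seq=418 A_ack=0 B_seq=0 B_ack=418
After event 2: A_seq=418 A_ack=0 B_seq=140 B_ack=418
After event 3: A_seq=418 A_ack=0 B_seq=291 B_ack=418

418 0 291 418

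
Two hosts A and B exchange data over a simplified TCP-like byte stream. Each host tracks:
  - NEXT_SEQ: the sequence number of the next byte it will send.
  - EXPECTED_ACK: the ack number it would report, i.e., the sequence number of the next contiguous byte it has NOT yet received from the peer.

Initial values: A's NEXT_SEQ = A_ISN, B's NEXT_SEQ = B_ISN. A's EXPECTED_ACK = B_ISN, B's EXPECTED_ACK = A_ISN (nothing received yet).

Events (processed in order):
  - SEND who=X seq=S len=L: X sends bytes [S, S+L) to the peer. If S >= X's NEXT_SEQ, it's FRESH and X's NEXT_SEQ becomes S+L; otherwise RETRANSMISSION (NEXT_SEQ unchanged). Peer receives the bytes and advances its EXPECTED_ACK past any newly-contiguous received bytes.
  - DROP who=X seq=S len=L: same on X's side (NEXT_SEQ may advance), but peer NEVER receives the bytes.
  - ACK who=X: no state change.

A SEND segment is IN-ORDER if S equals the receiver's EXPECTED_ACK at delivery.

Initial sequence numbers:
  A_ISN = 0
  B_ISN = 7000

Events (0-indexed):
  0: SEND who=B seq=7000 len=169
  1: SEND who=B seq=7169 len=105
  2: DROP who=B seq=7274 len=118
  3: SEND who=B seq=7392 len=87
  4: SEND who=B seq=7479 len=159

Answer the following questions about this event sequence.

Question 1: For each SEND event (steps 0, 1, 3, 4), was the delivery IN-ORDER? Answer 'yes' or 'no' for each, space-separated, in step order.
Step 0: SEND seq=7000 -> in-order
Step 1: SEND seq=7169 -> in-order
Step 3: SEND seq=7392 -> out-of-order
Step 4: SEND seq=7479 -> out-of-order

Answer: yes yes no no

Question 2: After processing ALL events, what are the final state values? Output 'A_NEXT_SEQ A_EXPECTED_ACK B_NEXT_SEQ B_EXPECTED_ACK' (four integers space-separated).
Answer: 0 7274 7638 0

Derivation:
After event 0: A_seq=0 A_ack=7169 B_seq=7169 B_ack=0
After event 1: A_seq=0 A_ack=7274 B_seq=7274 B_ack=0
After event 2: A_seq=0 A_ack=7274 B_seq=7392 B_ack=0
After event 3: A_seq=0 A_ack=7274 B_seq=7479 B_ack=0
After event 4: A_seq=0 A_ack=7274 B_seq=7638 B_ack=0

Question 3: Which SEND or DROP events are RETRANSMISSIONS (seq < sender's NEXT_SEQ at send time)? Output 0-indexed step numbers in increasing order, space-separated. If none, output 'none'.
Answer: none

Derivation:
Step 0: SEND seq=7000 -> fresh
Step 1: SEND seq=7169 -> fresh
Step 2: DROP seq=7274 -> fresh
Step 3: SEND seq=7392 -> fresh
Step 4: SEND seq=7479 -> fresh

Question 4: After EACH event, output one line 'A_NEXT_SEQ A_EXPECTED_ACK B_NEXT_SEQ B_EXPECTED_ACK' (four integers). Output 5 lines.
0 7169 7169 0
0 7274 7274 0
0 7274 7392 0
0 7274 7479 0
0 7274 7638 0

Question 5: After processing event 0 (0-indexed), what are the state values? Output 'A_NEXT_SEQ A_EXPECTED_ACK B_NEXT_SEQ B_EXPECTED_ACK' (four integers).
After event 0: A_seq=0 A_ack=7169 B_seq=7169 B_ack=0

0 7169 7169 0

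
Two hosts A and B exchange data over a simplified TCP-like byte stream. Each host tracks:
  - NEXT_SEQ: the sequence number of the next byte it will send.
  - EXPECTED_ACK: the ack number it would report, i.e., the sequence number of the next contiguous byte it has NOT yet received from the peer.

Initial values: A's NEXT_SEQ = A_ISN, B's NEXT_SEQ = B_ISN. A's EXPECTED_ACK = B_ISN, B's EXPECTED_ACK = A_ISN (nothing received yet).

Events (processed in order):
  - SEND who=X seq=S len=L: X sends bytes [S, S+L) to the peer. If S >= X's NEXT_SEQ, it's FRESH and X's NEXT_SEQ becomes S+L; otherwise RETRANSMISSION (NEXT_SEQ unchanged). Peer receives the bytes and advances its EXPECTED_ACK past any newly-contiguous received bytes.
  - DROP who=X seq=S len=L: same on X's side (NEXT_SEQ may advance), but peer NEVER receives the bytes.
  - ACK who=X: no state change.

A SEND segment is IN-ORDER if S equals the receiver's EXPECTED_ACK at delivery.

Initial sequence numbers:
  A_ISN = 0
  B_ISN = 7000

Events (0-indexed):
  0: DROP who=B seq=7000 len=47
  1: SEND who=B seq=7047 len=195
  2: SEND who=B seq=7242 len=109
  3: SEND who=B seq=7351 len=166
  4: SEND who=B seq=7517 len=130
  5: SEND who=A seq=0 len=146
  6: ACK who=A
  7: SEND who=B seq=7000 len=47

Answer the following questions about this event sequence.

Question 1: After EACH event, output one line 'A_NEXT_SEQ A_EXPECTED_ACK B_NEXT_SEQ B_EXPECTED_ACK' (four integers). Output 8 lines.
0 7000 7047 0
0 7000 7242 0
0 7000 7351 0
0 7000 7517 0
0 7000 7647 0
146 7000 7647 146
146 7000 7647 146
146 7647 7647 146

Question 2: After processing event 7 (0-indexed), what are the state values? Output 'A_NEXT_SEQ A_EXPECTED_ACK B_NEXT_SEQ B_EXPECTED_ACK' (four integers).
After event 0: A_seq=0 A_ack=7000 B_seq=7047 B_ack=0
After event 1: A_seq=0 A_ack=7000 B_seq=7242 B_ack=0
After event 2: A_seq=0 A_ack=7000 B_seq=7351 B_ack=0
After event 3: A_seq=0 A_ack=7000 B_seq=7517 B_ack=0
After event 4: A_seq=0 A_ack=7000 B_seq=7647 B_ack=0
After event 5: A_seq=146 A_ack=7000 B_seq=7647 B_ack=146
After event 6: A_seq=146 A_ack=7000 B_seq=7647 B_ack=146
After event 7: A_seq=146 A_ack=7647 B_seq=7647 B_ack=146

146 7647 7647 146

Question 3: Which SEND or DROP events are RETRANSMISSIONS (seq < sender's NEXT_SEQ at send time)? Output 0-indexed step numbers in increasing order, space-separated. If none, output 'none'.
Step 0: DROP seq=7000 -> fresh
Step 1: SEND seq=7047 -> fresh
Step 2: SEND seq=7242 -> fresh
Step 3: SEND seq=7351 -> fresh
Step 4: SEND seq=7517 -> fresh
Step 5: SEND seq=0 -> fresh
Step 7: SEND seq=7000 -> retransmit

Answer: 7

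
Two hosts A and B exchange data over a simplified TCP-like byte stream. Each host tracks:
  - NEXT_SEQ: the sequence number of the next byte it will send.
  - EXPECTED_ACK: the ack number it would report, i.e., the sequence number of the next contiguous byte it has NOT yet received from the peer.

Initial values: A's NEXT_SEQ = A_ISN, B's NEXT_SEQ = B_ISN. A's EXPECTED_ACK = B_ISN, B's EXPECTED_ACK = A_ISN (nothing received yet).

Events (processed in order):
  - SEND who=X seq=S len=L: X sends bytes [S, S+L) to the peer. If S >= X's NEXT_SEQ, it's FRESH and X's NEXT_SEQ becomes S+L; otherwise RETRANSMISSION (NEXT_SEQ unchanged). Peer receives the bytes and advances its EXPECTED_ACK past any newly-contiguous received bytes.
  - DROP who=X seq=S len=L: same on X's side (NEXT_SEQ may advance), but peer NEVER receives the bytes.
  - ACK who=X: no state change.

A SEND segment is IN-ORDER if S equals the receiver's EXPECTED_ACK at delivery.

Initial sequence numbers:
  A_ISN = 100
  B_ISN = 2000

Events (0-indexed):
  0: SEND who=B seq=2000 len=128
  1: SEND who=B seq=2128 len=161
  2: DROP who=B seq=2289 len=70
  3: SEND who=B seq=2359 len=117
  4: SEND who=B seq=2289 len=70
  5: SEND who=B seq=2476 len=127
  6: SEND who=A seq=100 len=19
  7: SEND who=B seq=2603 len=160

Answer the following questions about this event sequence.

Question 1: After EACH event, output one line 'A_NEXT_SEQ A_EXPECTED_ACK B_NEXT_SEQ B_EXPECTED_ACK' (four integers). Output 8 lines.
100 2128 2128 100
100 2289 2289 100
100 2289 2359 100
100 2289 2476 100
100 2476 2476 100
100 2603 2603 100
119 2603 2603 119
119 2763 2763 119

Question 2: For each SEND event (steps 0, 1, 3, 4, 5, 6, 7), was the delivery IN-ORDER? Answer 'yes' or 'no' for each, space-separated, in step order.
Answer: yes yes no yes yes yes yes

Derivation:
Step 0: SEND seq=2000 -> in-order
Step 1: SEND seq=2128 -> in-order
Step 3: SEND seq=2359 -> out-of-order
Step 4: SEND seq=2289 -> in-order
Step 5: SEND seq=2476 -> in-order
Step 6: SEND seq=100 -> in-order
Step 7: SEND seq=2603 -> in-order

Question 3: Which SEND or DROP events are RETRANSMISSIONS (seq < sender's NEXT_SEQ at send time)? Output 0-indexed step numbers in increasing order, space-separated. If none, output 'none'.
Step 0: SEND seq=2000 -> fresh
Step 1: SEND seq=2128 -> fresh
Step 2: DROP seq=2289 -> fresh
Step 3: SEND seq=2359 -> fresh
Step 4: SEND seq=2289 -> retransmit
Step 5: SEND seq=2476 -> fresh
Step 6: SEND seq=100 -> fresh
Step 7: SEND seq=2603 -> fresh

Answer: 4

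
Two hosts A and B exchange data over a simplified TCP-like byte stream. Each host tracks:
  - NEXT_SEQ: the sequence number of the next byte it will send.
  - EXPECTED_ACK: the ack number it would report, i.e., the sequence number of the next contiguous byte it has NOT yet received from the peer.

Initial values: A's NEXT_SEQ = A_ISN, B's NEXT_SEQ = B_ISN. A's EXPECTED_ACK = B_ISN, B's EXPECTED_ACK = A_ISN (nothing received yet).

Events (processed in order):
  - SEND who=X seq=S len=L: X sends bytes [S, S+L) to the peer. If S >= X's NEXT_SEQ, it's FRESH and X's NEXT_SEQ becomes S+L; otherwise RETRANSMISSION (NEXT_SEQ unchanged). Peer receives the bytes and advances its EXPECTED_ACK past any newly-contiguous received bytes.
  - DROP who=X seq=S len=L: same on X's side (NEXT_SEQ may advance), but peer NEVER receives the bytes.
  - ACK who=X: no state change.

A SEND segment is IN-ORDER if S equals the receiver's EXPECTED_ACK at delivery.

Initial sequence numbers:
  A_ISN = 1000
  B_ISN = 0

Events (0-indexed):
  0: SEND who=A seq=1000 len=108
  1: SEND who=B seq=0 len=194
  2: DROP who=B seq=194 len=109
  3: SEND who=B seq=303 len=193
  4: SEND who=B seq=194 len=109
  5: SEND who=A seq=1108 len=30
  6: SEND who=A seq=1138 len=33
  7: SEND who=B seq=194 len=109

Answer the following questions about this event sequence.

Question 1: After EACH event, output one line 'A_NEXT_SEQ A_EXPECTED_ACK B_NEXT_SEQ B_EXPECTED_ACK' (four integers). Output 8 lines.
1108 0 0 1108
1108 194 194 1108
1108 194 303 1108
1108 194 496 1108
1108 496 496 1108
1138 496 496 1138
1171 496 496 1171
1171 496 496 1171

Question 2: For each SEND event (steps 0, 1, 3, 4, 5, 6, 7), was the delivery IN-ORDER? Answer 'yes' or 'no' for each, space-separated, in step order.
Step 0: SEND seq=1000 -> in-order
Step 1: SEND seq=0 -> in-order
Step 3: SEND seq=303 -> out-of-order
Step 4: SEND seq=194 -> in-order
Step 5: SEND seq=1108 -> in-order
Step 6: SEND seq=1138 -> in-order
Step 7: SEND seq=194 -> out-of-order

Answer: yes yes no yes yes yes no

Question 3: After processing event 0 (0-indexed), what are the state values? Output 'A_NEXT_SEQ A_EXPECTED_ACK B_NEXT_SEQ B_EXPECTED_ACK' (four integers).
After event 0: A_seq=1108 A_ack=0 B_seq=0 B_ack=1108

1108 0 0 1108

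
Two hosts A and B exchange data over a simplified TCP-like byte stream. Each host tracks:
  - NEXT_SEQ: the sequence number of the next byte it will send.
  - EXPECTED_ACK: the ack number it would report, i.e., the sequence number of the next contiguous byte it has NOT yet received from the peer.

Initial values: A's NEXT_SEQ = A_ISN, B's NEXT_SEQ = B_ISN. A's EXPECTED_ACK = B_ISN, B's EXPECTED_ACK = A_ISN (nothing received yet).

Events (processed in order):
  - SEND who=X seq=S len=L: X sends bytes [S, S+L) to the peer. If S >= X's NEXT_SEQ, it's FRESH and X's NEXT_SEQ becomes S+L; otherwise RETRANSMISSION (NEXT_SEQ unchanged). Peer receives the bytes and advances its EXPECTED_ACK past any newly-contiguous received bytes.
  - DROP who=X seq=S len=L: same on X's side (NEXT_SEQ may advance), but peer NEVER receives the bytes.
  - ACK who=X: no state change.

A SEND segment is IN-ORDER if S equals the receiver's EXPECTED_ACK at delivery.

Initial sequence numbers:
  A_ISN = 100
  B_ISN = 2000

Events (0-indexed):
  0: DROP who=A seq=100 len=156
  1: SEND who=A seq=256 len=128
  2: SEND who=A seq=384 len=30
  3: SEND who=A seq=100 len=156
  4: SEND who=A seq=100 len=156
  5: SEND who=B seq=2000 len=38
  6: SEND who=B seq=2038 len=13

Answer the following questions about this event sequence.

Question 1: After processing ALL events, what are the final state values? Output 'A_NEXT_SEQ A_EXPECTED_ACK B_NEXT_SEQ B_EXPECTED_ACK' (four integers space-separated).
After event 0: A_seq=256 A_ack=2000 B_seq=2000 B_ack=100
After event 1: A_seq=384 A_ack=2000 B_seq=2000 B_ack=100
After event 2: A_seq=414 A_ack=2000 B_seq=2000 B_ack=100
After event 3: A_seq=414 A_ack=2000 B_seq=2000 B_ack=414
After event 4: A_seq=414 A_ack=2000 B_seq=2000 B_ack=414
After event 5: A_seq=414 A_ack=2038 B_seq=2038 B_ack=414
After event 6: A_seq=414 A_ack=2051 B_seq=2051 B_ack=414

Answer: 414 2051 2051 414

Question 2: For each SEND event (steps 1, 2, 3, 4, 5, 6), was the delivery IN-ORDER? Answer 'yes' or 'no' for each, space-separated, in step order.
Step 1: SEND seq=256 -> out-of-order
Step 2: SEND seq=384 -> out-of-order
Step 3: SEND seq=100 -> in-order
Step 4: SEND seq=100 -> out-of-order
Step 5: SEND seq=2000 -> in-order
Step 6: SEND seq=2038 -> in-order

Answer: no no yes no yes yes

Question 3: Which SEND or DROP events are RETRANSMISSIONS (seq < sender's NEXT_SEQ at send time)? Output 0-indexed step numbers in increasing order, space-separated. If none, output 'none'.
Step 0: DROP seq=100 -> fresh
Step 1: SEND seq=256 -> fresh
Step 2: SEND seq=384 -> fresh
Step 3: SEND seq=100 -> retransmit
Step 4: SEND seq=100 -> retransmit
Step 5: SEND seq=2000 -> fresh
Step 6: SEND seq=2038 -> fresh

Answer: 3 4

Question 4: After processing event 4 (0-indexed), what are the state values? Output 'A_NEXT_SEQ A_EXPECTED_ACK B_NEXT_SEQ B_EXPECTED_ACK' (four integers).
After event 0: A_seq=256 A_ack=2000 B_seq=2000 B_ack=100
After event 1: A_seq=384 A_ack=2000 B_seq=2000 B_ack=100
After event 2: A_seq=414 A_ack=2000 B_seq=2000 B_ack=100
After event 3: A_seq=414 A_ack=2000 B_seq=2000 B_ack=414
After event 4: A_seq=414 A_ack=2000 B_seq=2000 B_ack=414

414 2000 2000 414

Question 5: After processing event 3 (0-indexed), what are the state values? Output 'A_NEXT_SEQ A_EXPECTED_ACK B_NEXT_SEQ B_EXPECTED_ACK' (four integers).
After event 0: A_seq=256 A_ack=2000 B_seq=2000 B_ack=100
After event 1: A_seq=384 A_ack=2000 B_seq=2000 B_ack=100
After event 2: A_seq=414 A_ack=2000 B_seq=2000 B_ack=100
After event 3: A_seq=414 A_ack=2000 B_seq=2000 B_ack=414

414 2000 2000 414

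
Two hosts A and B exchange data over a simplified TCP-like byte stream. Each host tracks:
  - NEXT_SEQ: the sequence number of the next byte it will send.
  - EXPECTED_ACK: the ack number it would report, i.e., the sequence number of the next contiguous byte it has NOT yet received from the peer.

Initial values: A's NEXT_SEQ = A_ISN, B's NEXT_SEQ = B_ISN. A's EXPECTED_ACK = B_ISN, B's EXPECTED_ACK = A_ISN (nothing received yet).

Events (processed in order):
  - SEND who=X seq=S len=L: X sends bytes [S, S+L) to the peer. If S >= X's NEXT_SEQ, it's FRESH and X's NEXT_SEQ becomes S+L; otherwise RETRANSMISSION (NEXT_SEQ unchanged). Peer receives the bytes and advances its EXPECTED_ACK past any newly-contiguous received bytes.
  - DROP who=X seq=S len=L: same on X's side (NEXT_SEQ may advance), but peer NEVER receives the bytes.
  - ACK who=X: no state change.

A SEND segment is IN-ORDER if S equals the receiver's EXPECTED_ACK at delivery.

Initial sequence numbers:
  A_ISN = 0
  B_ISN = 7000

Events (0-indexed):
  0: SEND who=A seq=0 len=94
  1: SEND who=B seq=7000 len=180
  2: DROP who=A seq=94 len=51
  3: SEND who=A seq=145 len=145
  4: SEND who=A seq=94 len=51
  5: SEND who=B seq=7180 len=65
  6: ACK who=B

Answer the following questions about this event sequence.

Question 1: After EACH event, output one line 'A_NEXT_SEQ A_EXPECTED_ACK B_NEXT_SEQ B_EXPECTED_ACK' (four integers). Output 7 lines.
94 7000 7000 94
94 7180 7180 94
145 7180 7180 94
290 7180 7180 94
290 7180 7180 290
290 7245 7245 290
290 7245 7245 290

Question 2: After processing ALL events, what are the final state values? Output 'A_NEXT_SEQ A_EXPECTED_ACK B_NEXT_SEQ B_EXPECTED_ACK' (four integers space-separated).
After event 0: A_seq=94 A_ack=7000 B_seq=7000 B_ack=94
After event 1: A_seq=94 A_ack=7180 B_seq=7180 B_ack=94
After event 2: A_seq=145 A_ack=7180 B_seq=7180 B_ack=94
After event 3: A_seq=290 A_ack=7180 B_seq=7180 B_ack=94
After event 4: A_seq=290 A_ack=7180 B_seq=7180 B_ack=290
After event 5: A_seq=290 A_ack=7245 B_seq=7245 B_ack=290
After event 6: A_seq=290 A_ack=7245 B_seq=7245 B_ack=290

Answer: 290 7245 7245 290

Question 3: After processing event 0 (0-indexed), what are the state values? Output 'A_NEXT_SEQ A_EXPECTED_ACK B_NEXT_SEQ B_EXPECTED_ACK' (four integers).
After event 0: A_seq=94 A_ack=7000 B_seq=7000 B_ack=94

94 7000 7000 94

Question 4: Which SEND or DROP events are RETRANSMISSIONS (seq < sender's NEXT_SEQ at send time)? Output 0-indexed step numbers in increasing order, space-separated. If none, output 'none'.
Answer: 4

Derivation:
Step 0: SEND seq=0 -> fresh
Step 1: SEND seq=7000 -> fresh
Step 2: DROP seq=94 -> fresh
Step 3: SEND seq=145 -> fresh
Step 4: SEND seq=94 -> retransmit
Step 5: SEND seq=7180 -> fresh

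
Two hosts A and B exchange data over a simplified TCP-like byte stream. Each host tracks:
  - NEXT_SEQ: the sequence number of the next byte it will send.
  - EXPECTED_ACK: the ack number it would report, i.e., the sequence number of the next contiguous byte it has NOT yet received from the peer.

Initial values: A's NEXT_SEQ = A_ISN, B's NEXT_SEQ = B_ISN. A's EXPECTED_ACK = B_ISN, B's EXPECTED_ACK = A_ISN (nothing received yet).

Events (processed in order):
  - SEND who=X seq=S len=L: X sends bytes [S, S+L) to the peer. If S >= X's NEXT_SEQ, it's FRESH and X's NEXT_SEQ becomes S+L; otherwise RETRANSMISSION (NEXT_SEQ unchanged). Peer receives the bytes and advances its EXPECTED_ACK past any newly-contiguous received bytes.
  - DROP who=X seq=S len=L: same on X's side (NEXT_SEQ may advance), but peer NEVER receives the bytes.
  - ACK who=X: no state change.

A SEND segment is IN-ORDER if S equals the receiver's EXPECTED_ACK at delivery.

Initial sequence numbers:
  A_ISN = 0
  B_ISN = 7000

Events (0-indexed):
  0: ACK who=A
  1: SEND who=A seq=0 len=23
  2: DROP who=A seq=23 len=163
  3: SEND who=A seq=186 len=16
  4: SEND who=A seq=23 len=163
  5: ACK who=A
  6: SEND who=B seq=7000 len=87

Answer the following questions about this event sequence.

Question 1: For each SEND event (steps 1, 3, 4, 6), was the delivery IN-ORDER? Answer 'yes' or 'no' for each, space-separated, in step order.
Answer: yes no yes yes

Derivation:
Step 1: SEND seq=0 -> in-order
Step 3: SEND seq=186 -> out-of-order
Step 4: SEND seq=23 -> in-order
Step 6: SEND seq=7000 -> in-order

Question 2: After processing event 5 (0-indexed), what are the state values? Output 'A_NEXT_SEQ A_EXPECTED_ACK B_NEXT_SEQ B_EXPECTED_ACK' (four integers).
After event 0: A_seq=0 A_ack=7000 B_seq=7000 B_ack=0
After event 1: A_seq=23 A_ack=7000 B_seq=7000 B_ack=23
After event 2: A_seq=186 A_ack=7000 B_seq=7000 B_ack=23
After event 3: A_seq=202 A_ack=7000 B_seq=7000 B_ack=23
After event 4: A_seq=202 A_ack=7000 B_seq=7000 B_ack=202
After event 5: A_seq=202 A_ack=7000 B_seq=7000 B_ack=202

202 7000 7000 202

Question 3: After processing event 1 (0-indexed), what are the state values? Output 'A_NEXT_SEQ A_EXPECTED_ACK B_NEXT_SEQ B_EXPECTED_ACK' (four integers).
After event 0: A_seq=0 A_ack=7000 B_seq=7000 B_ack=0
After event 1: A_seq=23 A_ack=7000 B_seq=7000 B_ack=23

23 7000 7000 23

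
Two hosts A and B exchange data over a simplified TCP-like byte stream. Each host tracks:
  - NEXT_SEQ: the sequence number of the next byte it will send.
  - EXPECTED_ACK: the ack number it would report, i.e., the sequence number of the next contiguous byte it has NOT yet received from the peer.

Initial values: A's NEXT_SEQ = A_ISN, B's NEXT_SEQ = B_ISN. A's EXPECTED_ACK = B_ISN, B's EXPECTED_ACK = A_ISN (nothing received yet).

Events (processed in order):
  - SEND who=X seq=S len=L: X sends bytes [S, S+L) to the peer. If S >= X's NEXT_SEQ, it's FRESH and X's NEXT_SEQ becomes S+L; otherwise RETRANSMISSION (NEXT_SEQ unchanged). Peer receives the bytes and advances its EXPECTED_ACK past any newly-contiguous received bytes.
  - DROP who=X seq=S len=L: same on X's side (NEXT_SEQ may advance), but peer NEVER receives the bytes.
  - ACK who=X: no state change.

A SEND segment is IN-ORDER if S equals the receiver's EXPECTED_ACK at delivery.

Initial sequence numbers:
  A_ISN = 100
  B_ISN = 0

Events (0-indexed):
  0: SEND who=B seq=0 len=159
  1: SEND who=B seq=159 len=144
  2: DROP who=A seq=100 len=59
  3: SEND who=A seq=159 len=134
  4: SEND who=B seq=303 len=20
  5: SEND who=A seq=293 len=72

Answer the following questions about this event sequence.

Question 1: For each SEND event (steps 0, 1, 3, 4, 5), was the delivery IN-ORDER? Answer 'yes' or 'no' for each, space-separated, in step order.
Step 0: SEND seq=0 -> in-order
Step 1: SEND seq=159 -> in-order
Step 3: SEND seq=159 -> out-of-order
Step 4: SEND seq=303 -> in-order
Step 5: SEND seq=293 -> out-of-order

Answer: yes yes no yes no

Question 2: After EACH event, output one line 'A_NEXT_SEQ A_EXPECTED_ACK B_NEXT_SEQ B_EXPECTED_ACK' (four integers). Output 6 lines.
100 159 159 100
100 303 303 100
159 303 303 100
293 303 303 100
293 323 323 100
365 323 323 100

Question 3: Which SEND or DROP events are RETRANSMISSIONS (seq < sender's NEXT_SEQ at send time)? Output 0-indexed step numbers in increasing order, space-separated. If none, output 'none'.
Answer: none

Derivation:
Step 0: SEND seq=0 -> fresh
Step 1: SEND seq=159 -> fresh
Step 2: DROP seq=100 -> fresh
Step 3: SEND seq=159 -> fresh
Step 4: SEND seq=303 -> fresh
Step 5: SEND seq=293 -> fresh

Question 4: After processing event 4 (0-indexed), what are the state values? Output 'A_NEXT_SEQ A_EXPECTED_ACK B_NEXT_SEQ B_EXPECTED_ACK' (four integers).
After event 0: A_seq=100 A_ack=159 B_seq=159 B_ack=100
After event 1: A_seq=100 A_ack=303 B_seq=303 B_ack=100
After event 2: A_seq=159 A_ack=303 B_seq=303 B_ack=100
After event 3: A_seq=293 A_ack=303 B_seq=303 B_ack=100
After event 4: A_seq=293 A_ack=323 B_seq=323 B_ack=100

293 323 323 100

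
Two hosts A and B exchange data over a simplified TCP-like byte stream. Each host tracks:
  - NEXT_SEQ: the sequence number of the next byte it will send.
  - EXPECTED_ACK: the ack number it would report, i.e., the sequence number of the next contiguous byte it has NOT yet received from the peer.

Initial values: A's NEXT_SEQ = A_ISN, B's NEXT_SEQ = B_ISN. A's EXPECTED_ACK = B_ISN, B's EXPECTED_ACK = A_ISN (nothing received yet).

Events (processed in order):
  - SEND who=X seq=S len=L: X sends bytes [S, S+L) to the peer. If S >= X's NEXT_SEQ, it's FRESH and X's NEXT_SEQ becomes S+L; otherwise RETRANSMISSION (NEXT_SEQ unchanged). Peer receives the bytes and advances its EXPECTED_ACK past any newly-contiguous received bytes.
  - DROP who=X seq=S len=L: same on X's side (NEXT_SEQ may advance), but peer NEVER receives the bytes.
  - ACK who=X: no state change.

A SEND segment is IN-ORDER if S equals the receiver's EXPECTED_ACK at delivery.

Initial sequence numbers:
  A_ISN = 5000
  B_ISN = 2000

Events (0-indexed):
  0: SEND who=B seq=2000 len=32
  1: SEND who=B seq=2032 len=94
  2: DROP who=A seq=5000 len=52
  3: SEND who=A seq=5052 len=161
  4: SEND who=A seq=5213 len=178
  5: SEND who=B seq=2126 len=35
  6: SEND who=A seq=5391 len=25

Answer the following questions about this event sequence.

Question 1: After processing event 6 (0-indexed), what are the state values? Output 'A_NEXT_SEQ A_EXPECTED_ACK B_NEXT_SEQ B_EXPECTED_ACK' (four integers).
After event 0: A_seq=5000 A_ack=2032 B_seq=2032 B_ack=5000
After event 1: A_seq=5000 A_ack=2126 B_seq=2126 B_ack=5000
After event 2: A_seq=5052 A_ack=2126 B_seq=2126 B_ack=5000
After event 3: A_seq=5213 A_ack=2126 B_seq=2126 B_ack=5000
After event 4: A_seq=5391 A_ack=2126 B_seq=2126 B_ack=5000
After event 5: A_seq=5391 A_ack=2161 B_seq=2161 B_ack=5000
After event 6: A_seq=5416 A_ack=2161 B_seq=2161 B_ack=5000

5416 2161 2161 5000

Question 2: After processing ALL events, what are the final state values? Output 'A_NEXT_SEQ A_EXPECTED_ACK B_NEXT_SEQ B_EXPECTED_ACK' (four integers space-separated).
After event 0: A_seq=5000 A_ack=2032 B_seq=2032 B_ack=5000
After event 1: A_seq=5000 A_ack=2126 B_seq=2126 B_ack=5000
After event 2: A_seq=5052 A_ack=2126 B_seq=2126 B_ack=5000
After event 3: A_seq=5213 A_ack=2126 B_seq=2126 B_ack=5000
After event 4: A_seq=5391 A_ack=2126 B_seq=2126 B_ack=5000
After event 5: A_seq=5391 A_ack=2161 B_seq=2161 B_ack=5000
After event 6: A_seq=5416 A_ack=2161 B_seq=2161 B_ack=5000

Answer: 5416 2161 2161 5000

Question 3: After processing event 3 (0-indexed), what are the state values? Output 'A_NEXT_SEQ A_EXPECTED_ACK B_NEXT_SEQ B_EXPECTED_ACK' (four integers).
After event 0: A_seq=5000 A_ack=2032 B_seq=2032 B_ack=5000
After event 1: A_seq=5000 A_ack=2126 B_seq=2126 B_ack=5000
After event 2: A_seq=5052 A_ack=2126 B_seq=2126 B_ack=5000
After event 3: A_seq=5213 A_ack=2126 B_seq=2126 B_ack=5000

5213 2126 2126 5000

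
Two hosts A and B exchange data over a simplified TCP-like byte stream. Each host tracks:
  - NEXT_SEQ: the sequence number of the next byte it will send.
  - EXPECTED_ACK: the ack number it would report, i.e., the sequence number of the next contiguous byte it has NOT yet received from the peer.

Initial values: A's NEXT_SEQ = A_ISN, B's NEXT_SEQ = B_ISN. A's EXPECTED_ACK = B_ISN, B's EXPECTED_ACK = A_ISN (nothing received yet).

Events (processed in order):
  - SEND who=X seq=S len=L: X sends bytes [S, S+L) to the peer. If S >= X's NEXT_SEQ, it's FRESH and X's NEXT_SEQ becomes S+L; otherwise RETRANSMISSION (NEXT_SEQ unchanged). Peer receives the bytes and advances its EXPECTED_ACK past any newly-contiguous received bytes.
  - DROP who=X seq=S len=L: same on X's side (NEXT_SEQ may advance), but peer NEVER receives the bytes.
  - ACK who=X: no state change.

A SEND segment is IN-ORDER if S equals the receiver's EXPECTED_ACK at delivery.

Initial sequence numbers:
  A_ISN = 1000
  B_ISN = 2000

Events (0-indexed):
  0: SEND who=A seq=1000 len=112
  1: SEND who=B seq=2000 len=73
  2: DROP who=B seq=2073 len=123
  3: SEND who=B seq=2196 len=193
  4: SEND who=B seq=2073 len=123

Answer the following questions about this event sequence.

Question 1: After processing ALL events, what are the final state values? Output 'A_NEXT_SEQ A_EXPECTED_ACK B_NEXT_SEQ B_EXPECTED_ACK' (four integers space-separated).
Answer: 1112 2389 2389 1112

Derivation:
After event 0: A_seq=1112 A_ack=2000 B_seq=2000 B_ack=1112
After event 1: A_seq=1112 A_ack=2073 B_seq=2073 B_ack=1112
After event 2: A_seq=1112 A_ack=2073 B_seq=2196 B_ack=1112
After event 3: A_seq=1112 A_ack=2073 B_seq=2389 B_ack=1112
After event 4: A_seq=1112 A_ack=2389 B_seq=2389 B_ack=1112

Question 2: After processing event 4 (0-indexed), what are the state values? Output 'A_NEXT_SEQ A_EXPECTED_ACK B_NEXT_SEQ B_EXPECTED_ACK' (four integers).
After event 0: A_seq=1112 A_ack=2000 B_seq=2000 B_ack=1112
After event 1: A_seq=1112 A_ack=2073 B_seq=2073 B_ack=1112
After event 2: A_seq=1112 A_ack=2073 B_seq=2196 B_ack=1112
After event 3: A_seq=1112 A_ack=2073 B_seq=2389 B_ack=1112
After event 4: A_seq=1112 A_ack=2389 B_seq=2389 B_ack=1112

1112 2389 2389 1112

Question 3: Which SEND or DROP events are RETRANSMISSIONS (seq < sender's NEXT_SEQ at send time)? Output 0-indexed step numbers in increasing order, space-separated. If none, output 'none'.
Answer: 4

Derivation:
Step 0: SEND seq=1000 -> fresh
Step 1: SEND seq=2000 -> fresh
Step 2: DROP seq=2073 -> fresh
Step 3: SEND seq=2196 -> fresh
Step 4: SEND seq=2073 -> retransmit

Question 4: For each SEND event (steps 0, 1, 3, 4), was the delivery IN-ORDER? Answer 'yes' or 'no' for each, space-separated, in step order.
Step 0: SEND seq=1000 -> in-order
Step 1: SEND seq=2000 -> in-order
Step 3: SEND seq=2196 -> out-of-order
Step 4: SEND seq=2073 -> in-order

Answer: yes yes no yes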